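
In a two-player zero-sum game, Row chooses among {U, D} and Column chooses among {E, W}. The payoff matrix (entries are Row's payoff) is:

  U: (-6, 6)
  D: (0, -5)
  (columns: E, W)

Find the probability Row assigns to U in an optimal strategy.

5/17

Row minima: U → -6, D → -5; maximin = -5.
Column maxima: E → 0, W → 6; minimax = 0.
-5 ≠ 0, so there is no saddle point; optimal play is mixed.
Let Row play U with probability p. Expected payoff against E: (-6)p + 0(1−p) = −6p; against W: 6p + (-5)(1−p) = 11p − 5.
Setting these equal: −6p = 11p − 5 ⇒ −17p = -5 ⇒ p = 5/17, and the value is (-6)·(5/17) = -30/17.
For Column: with q = P(E), equating U's and D's payoffs gives −12q + 6 = 5q − 5 ⇒ q = 11/17.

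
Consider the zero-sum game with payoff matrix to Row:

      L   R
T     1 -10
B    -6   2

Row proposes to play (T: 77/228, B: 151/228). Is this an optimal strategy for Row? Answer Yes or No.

Against L this mix gives (77/228)·1 + (151/228)·(-6) = -829/228.
Against R this mix gives (77/228)·(-10) + (151/228)·2 = -39/19.
Column will play L, holding Row to -829/228. Shifting weight toward the row that does better against L would raise this floor (the equalizing mix achieves -58/19 against both L and R), so the proposed strategy is not optimal.

No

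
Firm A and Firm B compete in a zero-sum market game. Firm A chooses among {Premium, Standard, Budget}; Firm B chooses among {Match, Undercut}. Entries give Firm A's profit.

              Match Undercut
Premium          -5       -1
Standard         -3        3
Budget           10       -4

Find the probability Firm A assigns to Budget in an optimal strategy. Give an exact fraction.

Row minima: Premium → -5, Standard → -3, Budget → -4; maximin = -3.
Column maxima: Match → 10, Undercut → 3; minimax = 3.
-3 ≠ 3, so there is no saddle point; optimal play is mixed.
Premium is strictly dominated by Standard, so Firm A never plays it.
On the remaining 2×2 (Standard, Budget vs Match, Undercut):
Let Firm A play Standard with probability p. Expected payoff against Match: (-3)p + 10(1−p) = −13p + 10; against Undercut: 3p + (-4)(1−p) = 7p − 4.
Setting these equal: −13p + 10 = 7p − 4 ⇒ −20p = -14 ⇒ p = 7/10, and the value is (-13)·(7/10) + 10 = 9/10.
For Firm B: with q = P(Match), equating Standard's and Budget's payoffs gives −6q + 3 = 14q − 4 ⇒ q = 7/20.

3/10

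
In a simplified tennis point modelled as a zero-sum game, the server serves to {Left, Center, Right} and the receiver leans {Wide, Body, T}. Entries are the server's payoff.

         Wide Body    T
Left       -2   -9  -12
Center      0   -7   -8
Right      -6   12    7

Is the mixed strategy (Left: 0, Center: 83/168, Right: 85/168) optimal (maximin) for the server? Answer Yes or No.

Against Wide this mix gives (83/168)·0 + (85/168)·(-6) = -85/28.
Against Body this mix gives (83/168)·(-7) + (85/168)·12 = 439/168.
Against T this mix gives (83/168)·(-8) + (85/168)·7 = -23/56.
The receiver will play Wide, holding the server to -85/28. Shifting weight toward the row that does better against Wide would raise this floor (the equalizing mix achieves -16/7 against both Wide and T), so the proposed strategy is not optimal.

No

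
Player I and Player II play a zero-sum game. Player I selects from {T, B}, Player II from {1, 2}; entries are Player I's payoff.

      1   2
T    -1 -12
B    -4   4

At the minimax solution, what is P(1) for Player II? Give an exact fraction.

Row minima: T → -12, B → -4; maximin = -4.
Column maxima: 1 → -1, 2 → 4; minimax = -1.
-4 ≠ -1, so there is no saddle point; optimal play is mixed.
Let Player I play T with probability p. Expected payoff against 1: (-1)p + (-4)(1−p) = 3p − 4; against 2: (-12)p + 4(1−p) = −16p + 4.
Setting these equal: 3p − 4 = −16p + 4 ⇒ 19p = 8 ⇒ p = 8/19, and the value is (3)·(8/19) − 4 = -52/19.
For Player II: with q = P(1), equating T's and B's payoffs gives 11q − 12 = −8q + 4 ⇒ q = 16/19.

16/19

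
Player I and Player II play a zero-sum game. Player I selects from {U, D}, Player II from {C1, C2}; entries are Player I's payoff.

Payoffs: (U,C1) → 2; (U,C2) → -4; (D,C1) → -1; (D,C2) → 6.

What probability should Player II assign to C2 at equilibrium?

Row minima: U → -4, D → -1; maximin = -1.
Column maxima: C1 → 2, C2 → 6; minimax = 2.
-1 ≠ 2, so there is no saddle point; optimal play is mixed.
Let Player I play U with probability p. Expected payoff against C1: 2p + (-1)(1−p) = 3p − 1; against C2: (-4)p + 6(1−p) = −10p + 6.
Setting these equal: 3p − 1 = −10p + 6 ⇒ 13p = 7 ⇒ p = 7/13, and the value is (3)·(7/13) − 1 = 8/13.
For Player II: with q = P(C1), equating U's and D's payoffs gives 6q − 4 = −7q + 6 ⇒ q = 10/13.

3/13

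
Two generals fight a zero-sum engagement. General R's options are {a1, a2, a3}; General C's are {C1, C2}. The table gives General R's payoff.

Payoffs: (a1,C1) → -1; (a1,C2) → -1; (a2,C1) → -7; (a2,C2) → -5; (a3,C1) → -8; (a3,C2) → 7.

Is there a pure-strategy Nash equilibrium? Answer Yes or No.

Row minima: a1 → -1, a2 → -7, a3 → -8; maximin = -1.
Column maxima: C1 → -1, C2 → 7; minimax = -1.
maximin = minimax = -1, so a saddle point exists.

Yes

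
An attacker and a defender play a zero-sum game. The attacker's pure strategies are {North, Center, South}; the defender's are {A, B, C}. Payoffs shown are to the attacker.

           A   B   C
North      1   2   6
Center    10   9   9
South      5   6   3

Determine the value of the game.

9

Row minima: North → 1, Center → 9, South → 3; maximin = 9.
Column maxima: A → 10, B → 9, C → 9; minimax = 9.
Since maximin = minimax = 9, there is a saddle point and the value is 9.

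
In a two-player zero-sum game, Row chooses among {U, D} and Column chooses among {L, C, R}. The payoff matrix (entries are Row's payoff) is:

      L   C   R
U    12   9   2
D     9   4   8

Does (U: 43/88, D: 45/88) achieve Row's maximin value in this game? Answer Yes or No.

Against L this mix gives (43/88)·12 + (45/88)·9 = 921/88.
Against C this mix gives (43/88)·9 + (45/88)·4 = 567/88.
Against R this mix gives (43/88)·2 + (45/88)·8 = 223/44.
Column will play R, holding Row to 223/44. Shifting weight toward the row that does better against R would raise this floor (the equalizing mix achieves 64/11 against both R and C), so the proposed strategy is not optimal.

No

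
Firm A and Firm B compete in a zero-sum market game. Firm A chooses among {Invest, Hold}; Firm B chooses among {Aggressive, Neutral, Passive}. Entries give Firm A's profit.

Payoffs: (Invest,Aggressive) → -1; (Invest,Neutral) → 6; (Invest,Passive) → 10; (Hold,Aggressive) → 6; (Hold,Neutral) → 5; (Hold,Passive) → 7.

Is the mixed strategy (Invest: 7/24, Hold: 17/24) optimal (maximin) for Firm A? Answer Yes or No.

Against Aggressive this mix gives (7/24)·(-1) + (17/24)·6 = 95/24.
Against Neutral this mix gives (7/24)·6 + (17/24)·5 = 127/24.
Against Passive this mix gives (7/24)·10 + (17/24)·7 = 63/8.
Firm B will play Aggressive, holding Firm A to 95/24. Shifting weight toward the row that does better against Aggressive would raise this floor (the equalizing mix achieves 41/8 against both Aggressive and Neutral), so the proposed strategy is not optimal.

No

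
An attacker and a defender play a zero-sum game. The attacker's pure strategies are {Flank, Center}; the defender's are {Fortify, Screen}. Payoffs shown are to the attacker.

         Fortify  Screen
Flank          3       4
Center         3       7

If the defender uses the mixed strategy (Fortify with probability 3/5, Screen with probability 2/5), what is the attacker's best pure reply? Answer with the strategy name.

Expected payoff of Flank: (3/5)·3 + (2/5)·4 = 17/5.
Expected payoff of Center: (3/5)·3 + (2/5)·7 = 23/5.
The largest is 23/5, so the attacker's best response is Center.

Center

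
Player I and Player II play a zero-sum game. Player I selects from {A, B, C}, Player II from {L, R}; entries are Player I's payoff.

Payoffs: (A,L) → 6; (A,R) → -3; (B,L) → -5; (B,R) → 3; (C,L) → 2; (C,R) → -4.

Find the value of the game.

Row minima: A → -3, B → -5, C → -4; maximin = -3.
Column maxima: L → 6, R → 3; minimax = 3.
-3 ≠ 3, so there is no saddle point; optimal play is mixed.
C is strictly dominated by A, so Player I never plays it.
On the remaining 2×2 (A, B vs L, R):
Let Player I play A with probability p. Expected payoff against L: 6p + (-5)(1−p) = 11p − 5; against R: (-3)p + 3(1−p) = −6p + 3.
Setting these equal: 11p − 5 = −6p + 3 ⇒ 17p = 8 ⇒ p = 8/17, and the value is (11)·(8/17) − 5 = 3/17.
For Player II: with q = P(L), equating A's and B's payoffs gives 9q − 3 = −8q + 3 ⇒ q = 6/17.

3/17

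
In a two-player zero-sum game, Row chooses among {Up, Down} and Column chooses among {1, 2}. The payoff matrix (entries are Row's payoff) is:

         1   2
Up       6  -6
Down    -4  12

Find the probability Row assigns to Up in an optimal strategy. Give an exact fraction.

Row minima: Up → -6, Down → -4; maximin = -4.
Column maxima: 1 → 6, 2 → 12; minimax = 6.
-4 ≠ 6, so there is no saddle point; optimal play is mixed.
Let Row play Up with probability p. Expected payoff against 1: 6p + (-4)(1−p) = 10p − 4; against 2: (-6)p + 12(1−p) = −18p + 12.
Setting these equal: 10p − 4 = −18p + 12 ⇒ 28p = 16 ⇒ p = 4/7, and the value is (10)·(4/7) − 4 = 12/7.
For Column: with q = P(1), equating Up's and Down's payoffs gives 12q − 6 = −16q + 12 ⇒ q = 9/14.

4/7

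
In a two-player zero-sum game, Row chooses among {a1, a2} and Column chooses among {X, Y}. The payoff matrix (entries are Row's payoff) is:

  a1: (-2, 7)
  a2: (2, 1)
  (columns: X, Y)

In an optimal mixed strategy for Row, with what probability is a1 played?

1/10

Row minima: a1 → -2, a2 → 1; maximin = 1.
Column maxima: X → 2, Y → 7; minimax = 2.
1 ≠ 2, so there is no saddle point; optimal play is mixed.
Let Row play a1 with probability p. Expected payoff against X: (-2)p + 2(1−p) = −4p + 2; against Y: 7p + 1(1−p) = 6p + 1.
Setting these equal: −4p + 2 = 6p + 1 ⇒ −10p = -1 ⇒ p = 1/10, and the value is (-4)·(1/10) + 2 = 8/5.
For Column: with q = P(X), equating a1's and a2's payoffs gives −9q + 7 = q + 1 ⇒ q = 3/5.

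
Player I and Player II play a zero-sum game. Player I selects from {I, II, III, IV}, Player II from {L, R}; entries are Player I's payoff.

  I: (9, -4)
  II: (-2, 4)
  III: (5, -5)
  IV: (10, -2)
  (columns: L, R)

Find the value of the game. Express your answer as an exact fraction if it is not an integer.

Row minima: I → -4, II → -2, III → -5, IV → -2; maximin = -2.
Column maxima: L → 10, R → 4; minimax = 4.
-2 ≠ 4, so there is no saddle point; optimal play is mixed.
I is strictly dominated by IV, so Player I never plays it.
III is strictly dominated by IV, so Player I never plays it.
On the remaining 2×2 (II, IV vs L, R):
Let Player I play II with probability p. Expected payoff against L: (-2)p + 10(1−p) = −12p + 10; against R: 4p + (-2)(1−p) = 6p − 2.
Setting these equal: −12p + 10 = 6p − 2 ⇒ −18p = -12 ⇒ p = 2/3, and the value is (-12)·(2/3) + 10 = 2.
For Player II: with q = P(L), equating II's and IV's payoffs gives −6q + 4 = 12q − 2 ⇒ q = 1/3.

2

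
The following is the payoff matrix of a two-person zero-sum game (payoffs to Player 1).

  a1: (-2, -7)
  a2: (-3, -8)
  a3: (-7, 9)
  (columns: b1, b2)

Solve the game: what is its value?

-67/21

Row minima: a1 → -7, a2 → -8, a3 → -7; maximin = -7.
Column maxima: b1 → -2, b2 → 9; minimax = -2.
-7 ≠ -2, so there is no saddle point; optimal play is mixed.
a2 is strictly dominated by a1, so Player 1 never plays it.
On the remaining 2×2 (a1, a3 vs b1, b2):
Let Player 1 play a1 with probability p. Expected payoff against b1: (-2)p + (-7)(1−p) = 5p − 7; against b2: (-7)p + 9(1−p) = −16p + 9.
Setting these equal: 5p − 7 = −16p + 9 ⇒ 21p = 16 ⇒ p = 16/21, and the value is (5)·(16/21) − 7 = -67/21.
For Player 2: with q = P(b1), equating a1's and a3's payoffs gives 5q − 7 = −16q + 9 ⇒ q = 16/21.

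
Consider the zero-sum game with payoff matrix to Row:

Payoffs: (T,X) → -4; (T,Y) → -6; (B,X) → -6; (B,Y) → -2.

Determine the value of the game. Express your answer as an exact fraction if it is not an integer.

Row minima: T → -6, B → -6; maximin = -6.
Column maxima: X → -4, Y → -2; minimax = -4.
-6 ≠ -4, so there is no saddle point; optimal play is mixed.
Let Row play T with probability p. Expected payoff against X: (-4)p + (-6)(1−p) = 2p − 6; against Y: (-6)p + (-2)(1−p) = −4p − 2.
Setting these equal: 2p − 6 = −4p − 2 ⇒ 6p = 4 ⇒ p = 2/3, and the value is (2)·(2/3) − 6 = -14/3.
For Column: with q = P(X), equating T's and B's payoffs gives 2q − 6 = −4q − 2 ⇒ q = 2/3.

-14/3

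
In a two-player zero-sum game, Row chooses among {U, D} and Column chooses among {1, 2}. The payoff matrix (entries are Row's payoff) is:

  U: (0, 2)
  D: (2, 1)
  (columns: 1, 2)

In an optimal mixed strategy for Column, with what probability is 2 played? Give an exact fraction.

Row minima: U → 0, D → 1; maximin = 1.
Column maxima: 1 → 2, 2 → 2; minimax = 2.
1 ≠ 2, so there is no saddle point; optimal play is mixed.
Let Row play U with probability p. Expected payoff against 1: 0p + 2(1−p) = −2p + 2; against 2: 2p + 1(1−p) = p + 1.
Setting these equal: −2p + 2 = p + 1 ⇒ −3p = -1 ⇒ p = 1/3, and the value is (-2)·(1/3) + 2 = 4/3.
For Column: with q = P(1), equating U's and D's payoffs gives −2q + 2 = q + 1 ⇒ q = 1/3.

2/3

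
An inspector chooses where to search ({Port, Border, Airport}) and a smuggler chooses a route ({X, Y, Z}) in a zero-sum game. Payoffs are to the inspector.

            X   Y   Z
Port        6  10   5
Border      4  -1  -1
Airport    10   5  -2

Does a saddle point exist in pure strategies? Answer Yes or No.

Yes

Row minima: Port → 5, Border → -1, Airport → -2; maximin = 5.
Column maxima: X → 10, Y → 10, Z → 5; minimax = 5.
maximin = minimax = 5, so a saddle point exists.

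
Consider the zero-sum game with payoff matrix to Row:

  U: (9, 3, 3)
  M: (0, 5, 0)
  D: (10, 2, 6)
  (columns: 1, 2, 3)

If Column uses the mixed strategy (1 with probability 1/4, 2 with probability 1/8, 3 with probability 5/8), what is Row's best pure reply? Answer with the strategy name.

Expected payoff of U: (1/4)·9 + (1/8)·3 + (5/8)·3 = 9/2.
Expected payoff of M: (1/4)·0 + (1/8)·5 + (5/8)·0 = 5/8.
Expected payoff of D: (1/4)·10 + (1/8)·2 + (5/8)·6 = 13/2.
The largest is 13/2, so Row's best response is D.

D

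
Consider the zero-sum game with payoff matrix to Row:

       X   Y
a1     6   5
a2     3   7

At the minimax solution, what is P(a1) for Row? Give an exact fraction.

4/5

Row minima: a1 → 5, a2 → 3; maximin = 5.
Column maxima: X → 6, Y → 7; minimax = 6.
5 ≠ 6, so there is no saddle point; optimal play is mixed.
Let Row play a1 with probability p. Expected payoff against X: 6p + 3(1−p) = 3p + 3; against Y: 5p + 7(1−p) = −2p + 7.
Setting these equal: 3p + 3 = −2p + 7 ⇒ 5p = 4 ⇒ p = 4/5, and the value is (3)·(4/5) + 3 = 27/5.
For Column: with q = P(X), equating a1's and a2's payoffs gives q + 5 = −4q + 7 ⇒ q = 2/5.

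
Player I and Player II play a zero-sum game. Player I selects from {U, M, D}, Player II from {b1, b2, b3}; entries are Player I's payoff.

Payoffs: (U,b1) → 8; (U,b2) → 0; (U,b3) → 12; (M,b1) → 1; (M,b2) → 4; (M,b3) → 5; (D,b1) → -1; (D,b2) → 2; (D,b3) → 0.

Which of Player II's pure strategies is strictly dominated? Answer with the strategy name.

b1 holds Player I's payoff strictly below b3 in every row: 8 < 12, 1 < 5, -1 < 0.
So b3 is strictly dominated for Player II.

b3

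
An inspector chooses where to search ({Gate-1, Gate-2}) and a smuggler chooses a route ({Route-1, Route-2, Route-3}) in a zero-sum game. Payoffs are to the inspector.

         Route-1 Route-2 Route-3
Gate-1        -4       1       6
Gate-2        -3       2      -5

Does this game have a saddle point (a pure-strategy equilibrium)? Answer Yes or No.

No

Row minima: Gate-1 → -4, Gate-2 → -5; maximin = -4.
Column maxima: Route-1 → -3, Route-2 → 2, Route-3 → 6; minimax = -3.
-4 ≠ -3, so no pure-strategy equilibrium exists.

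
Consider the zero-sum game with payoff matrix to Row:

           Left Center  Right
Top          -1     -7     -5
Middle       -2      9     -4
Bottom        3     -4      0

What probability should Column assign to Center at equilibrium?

Row minima: Top → -7, Middle → -4, Bottom → -4; maximin = -4.
Column maxima: Left → 3, Center → 9, Right → 0; minimax = 0.
-4 ≠ 0, so there is no saddle point; optimal play is mixed.
Top is strictly dominated by Bottom, so Row never plays it.
Left is strictly dominated by Right (it gives Row strictly more in every row), so Column never plays it.
On the remaining 2×2 (Middle, Bottom vs Center, Right):
Let Row play Middle with probability p. Expected payoff against Center: 9p + (-4)(1−p) = 13p − 4; against Right: (-4)p + 0(1−p) = −4p.
Setting these equal: 13p − 4 = −4p ⇒ 17p = 4 ⇒ p = 4/17, and the value is (13)·(4/17) − 4 = -16/17.
For Column: with q = P(Center), equating Middle's and Bottom's payoffs gives 13q − 4 = −4q ⇒ q = 4/17.

4/17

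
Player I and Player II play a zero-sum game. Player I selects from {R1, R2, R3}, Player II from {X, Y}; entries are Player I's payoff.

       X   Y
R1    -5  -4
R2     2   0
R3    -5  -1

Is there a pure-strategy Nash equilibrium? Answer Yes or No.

Yes

Row minima: R1 → -5, R2 → 0, R3 → -5; maximin = 0.
Column maxima: X → 2, Y → 0; minimax = 0.
maximin = minimax = 0, so a saddle point exists.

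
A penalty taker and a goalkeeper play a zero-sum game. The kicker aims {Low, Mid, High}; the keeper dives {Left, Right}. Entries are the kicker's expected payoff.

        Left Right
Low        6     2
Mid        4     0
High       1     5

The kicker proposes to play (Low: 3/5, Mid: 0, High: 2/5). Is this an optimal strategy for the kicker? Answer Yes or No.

Against Left this mix gives (3/5)·6 + (2/5)·1 = 4.
Against Right this mix gives (3/5)·2 + (2/5)·5 = 16/5.
The keeper will play Right, holding the kicker to 16/5. Shifting weight toward the row that does better against Right would raise this floor (the equalizing mix achieves 7/2 against both Right and Left), so the proposed strategy is not optimal.

No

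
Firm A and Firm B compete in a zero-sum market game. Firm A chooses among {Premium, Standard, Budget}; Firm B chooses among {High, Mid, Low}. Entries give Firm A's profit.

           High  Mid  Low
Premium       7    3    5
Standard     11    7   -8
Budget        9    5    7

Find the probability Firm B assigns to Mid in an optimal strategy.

15/17

Row minima: Premium → 3, Standard → -8, Budget → 5; maximin = 5.
Column maxima: High → 11, Mid → 7, Low → 7; minimax = 7.
5 ≠ 7, so there is no saddle point; optimal play is mixed.
Premium is strictly dominated by Budget, so Firm A never plays it.
High is strictly dominated by Mid (it gives Firm A strictly more in every row), so Firm B never plays it.
On the remaining 2×2 (Standard, Budget vs Mid, Low):
Let Firm A play Standard with probability p. Expected payoff against Mid: 7p + 5(1−p) = 2p + 5; against Low: (-8)p + 7(1−p) = −15p + 7.
Setting these equal: 2p + 5 = −15p + 7 ⇒ 17p = 2 ⇒ p = 2/17, and the value is (2)·(2/17) + 5 = 89/17.
For Firm B: with q = P(Mid), equating Standard's and Budget's payoffs gives 15q − 8 = −2q + 7 ⇒ q = 15/17.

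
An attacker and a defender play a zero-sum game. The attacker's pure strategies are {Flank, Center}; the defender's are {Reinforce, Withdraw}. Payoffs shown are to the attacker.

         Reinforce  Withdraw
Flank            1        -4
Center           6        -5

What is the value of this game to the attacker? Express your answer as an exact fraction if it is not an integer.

Row minima: Flank → -4, Center → -5; maximin = -4.
Column maxima: Reinforce → 6, Withdraw → -4; minimax = -4.
Since maximin = minimax = -4, there is a saddle point and the value is -4.

-4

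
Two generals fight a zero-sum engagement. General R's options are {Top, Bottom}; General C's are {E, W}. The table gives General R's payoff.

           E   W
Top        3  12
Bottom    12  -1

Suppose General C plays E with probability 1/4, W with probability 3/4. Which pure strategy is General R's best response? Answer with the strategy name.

Expected payoff of Top: (1/4)·3 + (3/4)·12 = 39/4.
Expected payoff of Bottom: (1/4)·12 + (3/4)·(-1) = 9/4.
The largest is 39/4, so General R's best response is Top.

Top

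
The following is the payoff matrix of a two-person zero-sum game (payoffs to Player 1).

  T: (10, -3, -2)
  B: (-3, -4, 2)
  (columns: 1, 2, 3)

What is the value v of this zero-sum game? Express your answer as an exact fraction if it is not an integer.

Row minima: T → -3, B → -4; maximin = -3.
Column maxima: 1 → 10, 2 → -3, 3 → 2; minimax = -3.
Since maximin = minimax = -3, there is a saddle point and the value is -3.

-3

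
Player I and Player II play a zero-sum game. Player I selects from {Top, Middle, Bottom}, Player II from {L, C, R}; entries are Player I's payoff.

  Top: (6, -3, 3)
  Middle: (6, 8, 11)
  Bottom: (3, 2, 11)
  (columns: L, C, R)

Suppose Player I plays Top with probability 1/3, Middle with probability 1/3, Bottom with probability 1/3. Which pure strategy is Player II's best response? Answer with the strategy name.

If Player II plays L, Player I's expected payoff is (1/3)·6 + (1/3)·6 + (1/3)·3 = 5.
If Player II plays C, Player I's expected payoff is (1/3)·(-3) + (1/3)·8 + (1/3)·2 = 7/3.
If Player II plays R, Player I's expected payoff is (1/3)·3 + (1/3)·11 + (1/3)·11 = 25/3.
Player II minimizes Player I's payoff; the smallest is 7/3, so the best response is C.

C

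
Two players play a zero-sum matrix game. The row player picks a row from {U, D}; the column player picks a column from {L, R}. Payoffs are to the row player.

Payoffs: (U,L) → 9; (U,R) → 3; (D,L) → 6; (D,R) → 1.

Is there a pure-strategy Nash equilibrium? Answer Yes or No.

Yes

Row minima: U → 3, D → 1; maximin = 3.
Column maxima: L → 9, R → 3; minimax = 3.
maximin = minimax = 3, so a saddle point exists.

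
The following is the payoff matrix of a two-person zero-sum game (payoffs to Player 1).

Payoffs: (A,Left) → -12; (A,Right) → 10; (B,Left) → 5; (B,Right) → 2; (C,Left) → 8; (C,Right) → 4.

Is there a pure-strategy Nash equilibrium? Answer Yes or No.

Row minima: A → -12, B → 2, C → 4; maximin = 4.
Column maxima: Left → 8, Right → 10; minimax = 8.
4 ≠ 8, so no pure-strategy equilibrium exists.

No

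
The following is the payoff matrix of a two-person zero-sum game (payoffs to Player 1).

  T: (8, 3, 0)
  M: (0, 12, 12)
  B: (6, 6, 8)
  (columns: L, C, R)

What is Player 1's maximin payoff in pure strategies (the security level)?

6

Row minima: T → 0, M → 0, B → 6.
The best of these is 6.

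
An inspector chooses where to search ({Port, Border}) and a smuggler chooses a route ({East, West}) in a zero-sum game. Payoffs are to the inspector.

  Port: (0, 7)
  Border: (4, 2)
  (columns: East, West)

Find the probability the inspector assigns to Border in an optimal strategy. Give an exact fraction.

7/9

Row minima: Port → 0, Border → 2; maximin = 2.
Column maxima: East → 4, West → 7; minimax = 4.
2 ≠ 4, so there is no saddle point; optimal play is mixed.
Let the inspector play Port with probability p. Expected payoff against East: 0p + 4(1−p) = −4p + 4; against West: 7p + 2(1−p) = 5p + 2.
Setting these equal: −4p + 4 = 5p + 2 ⇒ −9p = -2 ⇒ p = 2/9, and the value is (-4)·(2/9) + 4 = 28/9.
For the smuggler: with q = P(East), equating Port's and Border's payoffs gives −7q + 7 = 2q + 2 ⇒ q = 5/9.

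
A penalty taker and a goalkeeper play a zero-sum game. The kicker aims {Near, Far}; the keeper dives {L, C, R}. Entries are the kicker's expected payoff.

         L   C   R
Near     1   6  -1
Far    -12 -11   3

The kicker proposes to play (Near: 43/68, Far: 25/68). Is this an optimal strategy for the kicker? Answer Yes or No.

No

Against L this mix gives (43/68)·1 + (25/68)·(-12) = -257/68.
Against C this mix gives (43/68)·6 + (25/68)·(-11) = -1/4.
Against R this mix gives (43/68)·(-1) + (25/68)·3 = 8/17.
The keeper will play L, holding the kicker to -257/68. Shifting weight toward the row that does better against L would raise this floor (the equalizing mix achieves -9/17 against both L and R), so the proposed strategy is not optimal.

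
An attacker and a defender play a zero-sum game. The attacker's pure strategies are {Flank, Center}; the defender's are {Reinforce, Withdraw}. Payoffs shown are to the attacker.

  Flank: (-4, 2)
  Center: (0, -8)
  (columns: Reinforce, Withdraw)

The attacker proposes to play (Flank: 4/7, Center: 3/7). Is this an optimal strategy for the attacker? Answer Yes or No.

Yes

Against Reinforce this mix gives (4/7)·(-4) + (3/7)·0 = -16/7.
Against Withdraw this mix gives (4/7)·2 + (3/7)·(-8) = -16/7.
All of the defender's active replies (Reinforce, Withdraw) yield -16/7, and no column does worse for the attacker. The mix makes the defender indifferent and guarantees -16/7, so it is optimal.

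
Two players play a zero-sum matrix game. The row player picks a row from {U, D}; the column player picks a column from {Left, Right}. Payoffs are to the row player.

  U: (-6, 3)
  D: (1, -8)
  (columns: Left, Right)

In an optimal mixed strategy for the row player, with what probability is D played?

1/2

Row minima: U → -6, D → -8; maximin = -6.
Column maxima: Left → 1, Right → 3; minimax = 1.
-6 ≠ 1, so there is no saddle point; optimal play is mixed.
Let the row player play U with probability p. Expected payoff against Left: (-6)p + 1(1−p) = −7p + 1; against Right: 3p + (-8)(1−p) = 11p − 8.
Setting these equal: −7p + 1 = 11p − 8 ⇒ −18p = -9 ⇒ p = 1/2, and the value is (-7)·(1/2) + 1 = -5/2.
For the column player: with q = P(Left), equating U's and D's payoffs gives −9q + 3 = 9q − 8 ⇒ q = 11/18.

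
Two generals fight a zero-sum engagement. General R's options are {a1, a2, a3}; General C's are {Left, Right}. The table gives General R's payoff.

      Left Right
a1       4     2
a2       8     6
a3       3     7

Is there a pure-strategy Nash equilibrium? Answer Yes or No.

Row minima: a1 → 2, a2 → 6, a3 → 3; maximin = 6.
Column maxima: Left → 8, Right → 7; minimax = 7.
6 ≠ 7, so no pure-strategy equilibrium exists.

No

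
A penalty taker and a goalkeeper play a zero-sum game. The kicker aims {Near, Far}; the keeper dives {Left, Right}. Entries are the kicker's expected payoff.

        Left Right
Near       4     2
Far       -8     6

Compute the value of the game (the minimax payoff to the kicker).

5/2

Row minima: Near → 2, Far → -8; maximin = 2.
Column maxima: Left → 4, Right → 6; minimax = 4.
2 ≠ 4, so there is no saddle point; optimal play is mixed.
Let the kicker play Near with probability p. Expected payoff against Left: 4p + (-8)(1−p) = 12p − 8; against Right: 2p + 6(1−p) = −4p + 6.
Setting these equal: 12p − 8 = −4p + 6 ⇒ 16p = 14 ⇒ p = 7/8, and the value is (12)·(7/8) − 8 = 5/2.
For the keeper: with q = P(Left), equating Near's and Far's payoffs gives 2q + 2 = −14q + 6 ⇒ q = 1/4.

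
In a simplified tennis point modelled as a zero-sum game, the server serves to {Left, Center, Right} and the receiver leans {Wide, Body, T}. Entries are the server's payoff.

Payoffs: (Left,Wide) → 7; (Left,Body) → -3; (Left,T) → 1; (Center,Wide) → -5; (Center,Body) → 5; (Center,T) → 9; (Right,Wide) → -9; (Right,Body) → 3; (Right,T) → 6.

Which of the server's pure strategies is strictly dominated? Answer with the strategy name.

Right

Center gives a strictly higher payoff than Right against every column: -5 > -9, 5 > 3, 9 > 6.
So Right is strictly dominated and the server never plays it.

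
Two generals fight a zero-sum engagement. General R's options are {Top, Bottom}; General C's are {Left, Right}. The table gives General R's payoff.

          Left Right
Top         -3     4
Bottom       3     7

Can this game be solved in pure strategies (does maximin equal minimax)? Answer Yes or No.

Yes

Row minima: Top → -3, Bottom → 3; maximin = 3.
Column maxima: Left → 3, Right → 7; minimax = 3.
maximin = minimax = 3, so a saddle point exists.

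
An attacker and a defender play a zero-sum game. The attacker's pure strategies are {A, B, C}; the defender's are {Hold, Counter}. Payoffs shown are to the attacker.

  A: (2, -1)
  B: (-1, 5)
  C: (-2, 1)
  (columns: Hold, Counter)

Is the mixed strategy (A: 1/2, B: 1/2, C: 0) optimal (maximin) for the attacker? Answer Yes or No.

Against Hold this mix gives (1/2)·2 + (1/2)·(-1) = 1/2.
Against Counter this mix gives (1/2)·(-1) + (1/2)·5 = 2.
The defender will play Hold, holding the attacker to 1/2. Shifting weight toward the row that does better against Hold would raise this floor (the equalizing mix achieves 1 against both Hold and Counter), so the proposed strategy is not optimal.

No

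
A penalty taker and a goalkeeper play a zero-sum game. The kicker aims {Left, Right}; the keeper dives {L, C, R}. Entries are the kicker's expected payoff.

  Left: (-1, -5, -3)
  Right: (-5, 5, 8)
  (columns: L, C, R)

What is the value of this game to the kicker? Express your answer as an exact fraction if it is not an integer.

-15/7

Row minima: Left → -5, Right → -5; maximin = -5.
Column maxima: L → -1, C → 5, R → 8; minimax = -1.
-5 ≠ -1, so there is no saddle point; optimal play is mixed.
R is strictly dominated by C (it gives the kicker strictly more in every row), so the keeper never plays it.
On the remaining 2×2 (Left, Right vs L, C):
Let the kicker play Left with probability p. Expected payoff against L: (-1)p + (-5)(1−p) = 4p − 5; against C: (-5)p + 5(1−p) = −10p + 5.
Setting these equal: 4p − 5 = −10p + 5 ⇒ 14p = 10 ⇒ p = 5/7, and the value is (4)·(5/7) − 5 = -15/7.
For the keeper: with q = P(L), equating Left's and Right's payoffs gives 4q − 5 = −10q + 5 ⇒ q = 5/7.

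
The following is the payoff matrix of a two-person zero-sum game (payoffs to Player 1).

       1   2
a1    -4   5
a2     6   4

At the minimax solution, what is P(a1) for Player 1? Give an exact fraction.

2/11

Row minima: a1 → -4, a2 → 4; maximin = 4.
Column maxima: 1 → 6, 2 → 5; minimax = 5.
4 ≠ 5, so there is no saddle point; optimal play is mixed.
Let Player 1 play a1 with probability p. Expected payoff against 1: (-4)p + 6(1−p) = −10p + 6; against 2: 5p + 4(1−p) = p + 4.
Setting these equal: −10p + 6 = p + 4 ⇒ −11p = -2 ⇒ p = 2/11, and the value is (-10)·(2/11) + 6 = 46/11.
For Player 2: with q = P(1), equating a1's and a2's payoffs gives −9q + 5 = 2q + 4 ⇒ q = 1/11.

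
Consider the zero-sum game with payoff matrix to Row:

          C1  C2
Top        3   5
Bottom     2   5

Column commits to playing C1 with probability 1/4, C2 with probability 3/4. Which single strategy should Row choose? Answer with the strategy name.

Expected payoff of Top: (1/4)·3 + (3/4)·5 = 9/2.
Expected payoff of Bottom: (1/4)·2 + (3/4)·5 = 17/4.
The largest is 9/2, so Row's best response is Top.

Top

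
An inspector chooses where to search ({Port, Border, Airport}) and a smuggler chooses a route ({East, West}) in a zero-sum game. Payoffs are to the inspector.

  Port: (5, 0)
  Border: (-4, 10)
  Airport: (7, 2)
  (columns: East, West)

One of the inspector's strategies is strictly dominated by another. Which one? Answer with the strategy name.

Port

Airport gives a strictly higher payoff than Port against every column: 7 > 5, 2 > 0.
So Port is strictly dominated and the inspector never plays it.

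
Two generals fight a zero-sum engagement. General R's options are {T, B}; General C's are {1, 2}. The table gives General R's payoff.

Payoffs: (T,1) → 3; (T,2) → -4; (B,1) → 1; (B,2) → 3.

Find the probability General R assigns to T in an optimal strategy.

2/9

Row minima: T → -4, B → 1; maximin = 1.
Column maxima: 1 → 3, 2 → 3; minimax = 3.
1 ≠ 3, so there is no saddle point; optimal play is mixed.
Let General R play T with probability p. Expected payoff against 1: 3p + 1(1−p) = 2p + 1; against 2: (-4)p + 3(1−p) = −7p + 3.
Setting these equal: 2p + 1 = −7p + 3 ⇒ 9p = 2 ⇒ p = 2/9, and the value is (2)·(2/9) + 1 = 13/9.
For General C: with q = P(1), equating T's and B's payoffs gives 7q − 4 = −2q + 3 ⇒ q = 7/9.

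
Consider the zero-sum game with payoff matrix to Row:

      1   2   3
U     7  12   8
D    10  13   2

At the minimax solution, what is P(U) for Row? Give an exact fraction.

Row minima: U → 7, D → 2; maximin = 7.
Column maxima: 1 → 10, 2 → 13, 3 → 8; minimax = 8.
7 ≠ 8, so there is no saddle point; optimal play is mixed.
2 is strictly dominated by 1 (it gives Row strictly more in every row), so Column never plays it.
On the remaining 2×2 (U, D vs 1, 3):
Let Row play U with probability p. Expected payoff against 1: 7p + 10(1−p) = −3p + 10; against 3: 8p + 2(1−p) = 6p + 2.
Setting these equal: −3p + 10 = 6p + 2 ⇒ −9p = -8 ⇒ p = 8/9, and the value is (-3)·(8/9) + 10 = 22/3.
For Column: with q = P(1), equating U's and D's payoffs gives −q + 8 = 8q + 2 ⇒ q = 2/3.

8/9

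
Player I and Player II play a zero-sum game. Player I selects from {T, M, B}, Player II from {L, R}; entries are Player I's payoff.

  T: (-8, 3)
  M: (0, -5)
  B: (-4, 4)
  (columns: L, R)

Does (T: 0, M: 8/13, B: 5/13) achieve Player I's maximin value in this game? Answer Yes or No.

Yes

Against L this mix gives (8/13)·0 + (5/13)·(-4) = -20/13.
Against R this mix gives (8/13)·(-5) + (5/13)·4 = -20/13.
All of Player II's active replies (L, R) yield -20/13, and no column does worse for Player I. The mix makes Player II indifferent and guarantees -20/13, so it is optimal.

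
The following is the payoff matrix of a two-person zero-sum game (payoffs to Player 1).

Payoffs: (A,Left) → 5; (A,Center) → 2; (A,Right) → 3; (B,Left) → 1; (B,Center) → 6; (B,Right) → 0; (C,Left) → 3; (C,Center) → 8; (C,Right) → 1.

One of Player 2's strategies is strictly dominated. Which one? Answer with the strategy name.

Right holds Player 1's payoff strictly below Left in every row: 3 < 5, 0 < 1, 1 < 3.
So Left is strictly dominated for Player 2.

Left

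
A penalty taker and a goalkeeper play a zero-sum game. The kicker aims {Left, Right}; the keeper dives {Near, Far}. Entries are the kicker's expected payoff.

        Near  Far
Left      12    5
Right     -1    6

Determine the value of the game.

11/2

Row minima: Left → 5, Right → -1; maximin = 5.
Column maxima: Near → 12, Far → 6; minimax = 6.
5 ≠ 6, so there is no saddle point; optimal play is mixed.
Let the kicker play Left with probability p. Expected payoff against Near: 12p + (-1)(1−p) = 13p − 1; against Far: 5p + 6(1−p) = −p + 6.
Setting these equal: 13p − 1 = −p + 6 ⇒ 14p = 7 ⇒ p = 1/2, and the value is (13)·(1/2) − 1 = 11/2.
For the keeper: with q = P(Near), equating Left's and Right's payoffs gives 7q + 5 = −7q + 6 ⇒ q = 1/14.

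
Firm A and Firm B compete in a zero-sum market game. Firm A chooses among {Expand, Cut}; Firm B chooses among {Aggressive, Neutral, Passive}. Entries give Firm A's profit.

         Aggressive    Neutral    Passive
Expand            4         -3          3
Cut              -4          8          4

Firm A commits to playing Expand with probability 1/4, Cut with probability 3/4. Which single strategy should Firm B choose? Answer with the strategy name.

Aggressive

If Firm B plays Aggressive, Firm A's expected payoff is (1/4)·4 + (3/4)·(-4) = -2.
If Firm B plays Neutral, Firm A's expected payoff is (1/4)·(-3) + (3/4)·8 = 21/4.
If Firm B plays Passive, Firm A's expected payoff is (1/4)·3 + (3/4)·4 = 15/4.
Firm B minimizes Firm A's payoff; the smallest is -2, so the best response is Aggressive.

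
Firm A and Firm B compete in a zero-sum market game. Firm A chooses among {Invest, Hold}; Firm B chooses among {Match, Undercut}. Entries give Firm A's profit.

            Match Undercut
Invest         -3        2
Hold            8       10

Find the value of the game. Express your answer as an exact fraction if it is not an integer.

8

Row minima: Invest → -3, Hold → 8; maximin = 8.
Column maxima: Match → 8, Undercut → 10; minimax = 8.
Since maximin = minimax = 8, there is a saddle point and the value is 8.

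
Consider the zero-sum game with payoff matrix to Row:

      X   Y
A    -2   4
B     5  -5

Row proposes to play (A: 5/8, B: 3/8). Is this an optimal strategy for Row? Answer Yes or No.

Yes

Against X this mix gives (5/8)·(-2) + (3/8)·5 = 5/8.
Against Y this mix gives (5/8)·4 + (3/8)·(-5) = 5/8.
All of Column's active replies (X, Y) yield 5/8, and no column does worse for Row. The mix makes Column indifferent and guarantees 5/8, so it is optimal.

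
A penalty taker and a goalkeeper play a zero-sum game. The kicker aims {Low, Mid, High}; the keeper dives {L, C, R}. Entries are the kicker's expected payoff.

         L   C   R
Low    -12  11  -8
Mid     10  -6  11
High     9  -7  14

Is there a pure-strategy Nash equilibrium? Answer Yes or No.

No

Row minima: Low → -12, Mid → -6, High → -7; maximin = -6.
Column maxima: L → 10, C → 11, R → 14; minimax = 10.
-6 ≠ 10, so no pure-strategy equilibrium exists.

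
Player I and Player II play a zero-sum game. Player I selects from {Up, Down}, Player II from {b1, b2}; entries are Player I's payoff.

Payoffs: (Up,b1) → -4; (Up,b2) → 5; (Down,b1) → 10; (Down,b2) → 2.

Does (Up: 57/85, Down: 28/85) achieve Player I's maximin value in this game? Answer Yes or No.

No

Against b1 this mix gives (57/85)·(-4) + (28/85)·10 = 52/85.
Against b2 this mix gives (57/85)·5 + (28/85)·2 = 341/85.
Player II will play b1, holding Player I to 52/85. Shifting weight toward the row that does better against b1 would raise this floor (the equalizing mix achieves 58/17 against both b1 and b2), so the proposed strategy is not optimal.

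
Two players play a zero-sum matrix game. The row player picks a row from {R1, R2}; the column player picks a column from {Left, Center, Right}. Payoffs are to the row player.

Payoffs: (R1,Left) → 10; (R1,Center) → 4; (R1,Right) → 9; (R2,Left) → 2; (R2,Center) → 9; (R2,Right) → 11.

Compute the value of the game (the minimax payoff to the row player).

82/13

Row minima: R1 → 4, R2 → 2; maximin = 4.
Column maxima: Left → 10, Center → 9, Right → 11; minimax = 9.
4 ≠ 9, so there is no saddle point; optimal play is mixed.
Right is strictly dominated by Center (it gives the row player strictly more in every row), so the column player never plays it.
On the remaining 2×2 (R1, R2 vs Left, Center):
Let the row player play R1 with probability p. Expected payoff against Left: 10p + 2(1−p) = 8p + 2; against Center: 4p + 9(1−p) = −5p + 9.
Setting these equal: 8p + 2 = −5p + 9 ⇒ 13p = 7 ⇒ p = 7/13, and the value is (8)·(7/13) + 2 = 82/13.
For the column player: with q = P(Left), equating R1's and R2's payoffs gives 6q + 4 = −7q + 9 ⇒ q = 5/13.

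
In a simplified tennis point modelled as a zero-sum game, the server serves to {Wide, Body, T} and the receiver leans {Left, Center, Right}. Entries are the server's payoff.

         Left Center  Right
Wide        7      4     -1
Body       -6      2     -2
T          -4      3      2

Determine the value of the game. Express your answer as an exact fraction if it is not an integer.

5/7

Row minima: Wide → -1, Body → -6, T → -4; maximin = -1.
Column maxima: Left → 7, Center → 4, Right → 2; minimax = 2.
-1 ≠ 2, so there is no saddle point; optimal play is mixed.
Body is strictly dominated by Wide, so the server never plays it.
Center is strictly dominated by Right (it gives the server strictly more in every row), so the receiver never plays it.
On the remaining 2×2 (Wide, T vs Left, Right):
Let the server play Wide with probability p. Expected payoff against Left: 7p + (-4)(1−p) = 11p − 4; against Right: (-1)p + 2(1−p) = −3p + 2.
Setting these equal: 11p − 4 = −3p + 2 ⇒ 14p = 6 ⇒ p = 3/7, and the value is (11)·(3/7) − 4 = 5/7.
For the receiver: with q = P(Left), equating Wide's and T's payoffs gives 8q − 1 = −6q + 2 ⇒ q = 3/14.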